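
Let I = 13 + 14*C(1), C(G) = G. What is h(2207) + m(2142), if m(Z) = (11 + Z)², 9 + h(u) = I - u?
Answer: 4633220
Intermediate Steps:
I = 27 (I = 13 + 14*1 = 13 + 14 = 27)
h(u) = 18 - u (h(u) = -9 + (27 - u) = 18 - u)
h(2207) + m(2142) = (18 - 1*2207) + (11 + 2142)² = (18 - 2207) + 2153² = -2189 + 4635409 = 4633220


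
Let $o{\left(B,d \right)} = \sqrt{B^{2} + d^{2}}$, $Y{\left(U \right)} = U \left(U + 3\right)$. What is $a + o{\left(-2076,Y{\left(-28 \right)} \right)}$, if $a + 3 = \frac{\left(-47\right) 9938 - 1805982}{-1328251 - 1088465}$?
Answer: $- \frac{1244270}{604179} + 4 \sqrt{299986} \approx 2188.8$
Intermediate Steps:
$Y{\left(U \right)} = U \left(3 + U\right)$
$a = - \frac{1244270}{604179}$ ($a = -3 + \frac{\left(-47\right) 9938 - 1805982}{-1328251 - 1088465} = -3 + \frac{-467086 - 1805982}{-2416716} = -3 - - \frac{568267}{604179} = -3 + \frac{568267}{604179} = - \frac{1244270}{604179} \approx -2.0594$)
$a + o{\left(-2076,Y{\left(-28 \right)} \right)} = - \frac{1244270}{604179} + \sqrt{\left(-2076\right)^{2} + \left(- 28 \left(3 - 28\right)\right)^{2}} = - \frac{1244270}{604179} + \sqrt{4309776 + \left(\left(-28\right) \left(-25\right)\right)^{2}} = - \frac{1244270}{604179} + \sqrt{4309776 + 700^{2}} = - \frac{1244270}{604179} + \sqrt{4309776 + 490000} = - \frac{1244270}{604179} + \sqrt{4799776} = - \frac{1244270}{604179} + 4 \sqrt{299986}$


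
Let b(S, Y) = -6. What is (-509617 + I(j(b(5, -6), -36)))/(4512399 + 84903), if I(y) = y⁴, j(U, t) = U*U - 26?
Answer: -3873/35638 ≈ -0.10868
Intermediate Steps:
j(U, t) = -26 + U² (j(U, t) = U² - 26 = -26 + U²)
(-509617 + I(j(b(5, -6), -36)))/(4512399 + 84903) = (-509617 + (-26 + (-6)²)⁴)/(4512399 + 84903) = (-509617 + (-26 + 36)⁴)/4597302 = (-509617 + 10⁴)*(1/4597302) = (-509617 + 10000)*(1/4597302) = -499617*1/4597302 = -3873/35638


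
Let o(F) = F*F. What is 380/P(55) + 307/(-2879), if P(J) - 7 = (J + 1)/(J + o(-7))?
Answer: 7096087/141071 ≈ 50.302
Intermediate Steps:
o(F) = F²
P(J) = 7 + (1 + J)/(49 + J) (P(J) = 7 + (J + 1)/(J + (-7)²) = 7 + (1 + J)/(J + 49) = 7 + (1 + J)/(49 + J))
380/P(55) + 307/(-2879) = 380/((8*(43 + 55)/(49 + 55))) + 307/(-2879) = 380/((8*98/104)) + 307*(-1/2879) = 380/((8*(1/104)*98)) - 307/2879 = 380/(98/13) - 307/2879 = 380*(13/98) - 307/2879 = 2470/49 - 307/2879 = 7096087/141071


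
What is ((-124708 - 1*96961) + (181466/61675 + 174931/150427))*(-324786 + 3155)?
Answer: 661438960843556487458/9277585225 ≈ 7.1294e+10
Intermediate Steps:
((-124708 - 1*96961) + (181466/61675 + 174931/150427))*(-324786 + 3155) = ((-124708 - 96961) + (181466*(1/61675) + 174931*(1/150427)))*(-321631) = (-221669 + (181466/61675 + 174931/150427))*(-321631) = (-221669 + 38086255407/9277585225)*(-321631) = -2056514952985118/9277585225*(-321631) = 661438960843556487458/9277585225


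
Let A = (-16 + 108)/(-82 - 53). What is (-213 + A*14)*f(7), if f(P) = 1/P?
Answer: -30043/945 ≈ -31.792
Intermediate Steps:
A = -92/135 (A = 92/(-135) = 92*(-1/135) = -92/135 ≈ -0.68148)
(-213 + A*14)*f(7) = (-213 - 92/135*14)/7 = (-213 - 1288/135)*(⅐) = -30043/135*⅐ = -30043/945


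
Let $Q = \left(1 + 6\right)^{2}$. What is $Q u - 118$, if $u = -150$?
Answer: $-7468$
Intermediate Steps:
$Q = 49$ ($Q = 7^{2} = 49$)
$Q u - 118 = 49 \left(-150\right) - 118 = -7350 - 118 = -7468$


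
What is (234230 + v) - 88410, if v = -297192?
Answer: -151372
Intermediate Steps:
(234230 + v) - 88410 = (234230 - 297192) - 88410 = -62962 - 88410 = -151372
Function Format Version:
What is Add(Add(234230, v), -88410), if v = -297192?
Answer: -151372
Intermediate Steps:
Add(Add(234230, v), -88410) = Add(Add(234230, -297192), -88410) = Add(-62962, -88410) = -151372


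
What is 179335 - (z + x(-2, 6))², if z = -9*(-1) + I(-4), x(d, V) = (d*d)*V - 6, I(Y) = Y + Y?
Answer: 178974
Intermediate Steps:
I(Y) = 2*Y
x(d, V) = -6 + V*d² (x(d, V) = d²*V - 6 = V*d² - 6 = -6 + V*d²)
z = 1 (z = -9*(-1) + 2*(-4) = 9 - 8 = 1)
179335 - (z + x(-2, 6))² = 179335 - (1 + (-6 + 6*(-2)²))² = 179335 - (1 + (-6 + 6*4))² = 179335 - (1 + (-6 + 24))² = 179335 - (1 + 18)² = 179335 - 1*19² = 179335 - 1*361 = 179335 - 361 = 178974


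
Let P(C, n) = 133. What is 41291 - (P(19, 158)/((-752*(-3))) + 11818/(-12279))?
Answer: 381281508895/9233808 ≈ 41292.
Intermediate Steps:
41291 - (P(19, 158)/((-752*(-3))) + 11818/(-12279)) = 41291 - (133/((-752*(-3))) + 11818/(-12279)) = 41291 - (133/2256 + 11818*(-1/12279)) = 41291 - (133*(1/2256) - 11818/12279) = 41291 - (133/2256 - 11818/12279) = 41291 - 1*(-8342767/9233808) = 41291 + 8342767/9233808 = 381281508895/9233808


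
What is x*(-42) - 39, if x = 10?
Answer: -459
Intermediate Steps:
x*(-42) - 39 = 10*(-42) - 39 = -420 - 39 = -459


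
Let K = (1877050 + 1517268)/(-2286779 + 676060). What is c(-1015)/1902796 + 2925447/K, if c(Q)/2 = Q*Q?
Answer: -160109049796746638/115333834163 ≈ -1.3882e+6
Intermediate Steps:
c(Q) = 2*Q**2 (c(Q) = 2*(Q*Q) = 2*Q**2)
K = -3394318/1610719 (K = 3394318/(-1610719) = 3394318*(-1/1610719) = -3394318/1610719 ≈ -2.1073)
c(-1015)/1902796 + 2925447/K = (2*(-1015)**2)/1902796 + 2925447/(-3394318/1610719) = (2*1030225)*(1/1902796) + 2925447*(-1610719/3394318) = 2060450*(1/1902796) - 4712073066393/3394318 = 147175/135914 - 4712073066393/3394318 = -160109049796746638/115333834163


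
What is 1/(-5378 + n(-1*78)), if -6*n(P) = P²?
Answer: -1/6392 ≈ -0.00015645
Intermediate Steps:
n(P) = -P²/6
1/(-5378 + n(-1*78)) = 1/(-5378 - (-1*78)²/6) = 1/(-5378 - ⅙*(-78)²) = 1/(-5378 - ⅙*6084) = 1/(-5378 - 1014) = 1/(-6392) = -1/6392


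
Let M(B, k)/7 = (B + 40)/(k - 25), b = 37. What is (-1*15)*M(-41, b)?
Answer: 35/4 ≈ 8.7500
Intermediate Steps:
M(B, k) = 7*(40 + B)/(-25 + k) (M(B, k) = 7*((B + 40)/(k - 25)) = 7*((40 + B)/(-25 + k)) = 7*(40 + B)/(-25 + k))
(-1*15)*M(-41, b) = (-1*15)*(7*(40 - 41)/(-25 + 37)) = -105*(-1)/12 = -15*(-7/12) = 35/4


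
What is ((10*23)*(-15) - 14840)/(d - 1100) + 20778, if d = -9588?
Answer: 111046777/5344 ≈ 20780.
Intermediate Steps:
((10*23)*(-15) - 14840)/(d - 1100) + 20778 = ((10*23)*(-15) - 14840)/(-9588 - 1100) + 20778 = (230*(-15) - 14840)/(-10688) + 20778 = (-3450 - 14840)*(-1/10688) + 20778 = -18290*(-1/10688) + 20778 = 9145/5344 + 20778 = 111046777/5344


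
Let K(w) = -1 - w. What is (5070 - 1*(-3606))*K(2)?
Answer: -26028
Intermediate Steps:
(5070 - 1*(-3606))*K(2) = (5070 - 1*(-3606))*(-1 - 1*2) = (5070 + 3606)*(-1 - 2) = 8676*(-3) = -26028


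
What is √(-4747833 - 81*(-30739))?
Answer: 3*I*√250886 ≈ 1502.7*I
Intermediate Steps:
√(-4747833 - 81*(-30739)) = √(-4747833 + 2489859) = √(-2257974) = 3*I*√250886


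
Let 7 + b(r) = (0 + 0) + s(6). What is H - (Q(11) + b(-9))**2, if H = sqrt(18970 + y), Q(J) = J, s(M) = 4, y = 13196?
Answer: -64 + 3*sqrt(3574) ≈ 115.35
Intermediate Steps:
H = 3*sqrt(3574) (H = sqrt(18970 + 13196) = sqrt(32166) = 3*sqrt(3574) ≈ 179.35)
b(r) = -3 (b(r) = -7 + ((0 + 0) + 4) = -7 + (0 + 4) = -7 + 4 = -3)
H - (Q(11) + b(-9))**2 = 3*sqrt(3574) - (11 - 3)**2 = 3*sqrt(3574) - 1*8**2 = 3*sqrt(3574) - 1*64 = 3*sqrt(3574) - 64 = -64 + 3*sqrt(3574)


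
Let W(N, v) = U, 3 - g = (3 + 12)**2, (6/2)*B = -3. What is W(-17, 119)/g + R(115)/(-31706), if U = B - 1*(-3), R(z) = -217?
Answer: -7619/3519366 ≈ -0.0021649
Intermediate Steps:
B = -1 (B = (1/3)*(-3) = -1)
g = -222 (g = 3 - (3 + 12)**2 = 3 - 1*15**2 = 3 - 1*225 = 3 - 225 = -222)
U = 2 (U = -1 - 1*(-3) = -1 + 3 = 2)
W(N, v) = 2
W(-17, 119)/g + R(115)/(-31706) = 2/(-222) - 217/(-31706) = 2*(-1/222) - 217*(-1/31706) = -1/111 + 217/31706 = -7619/3519366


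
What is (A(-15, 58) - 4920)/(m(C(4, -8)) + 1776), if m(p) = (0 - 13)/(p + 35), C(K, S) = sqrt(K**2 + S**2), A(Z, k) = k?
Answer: -898614730/328174139 + 22984*sqrt(5)/328174139 ≈ -2.7381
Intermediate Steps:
m(p) = -13/(35 + p)
(A(-15, 58) - 4920)/(m(C(4, -8)) + 1776) = (58 - 4920)/(-13/(35 + sqrt(4**2 + (-8)**2)) + 1776) = -4862/(-13/(35 + sqrt(16 + 64)) + 1776) = -4862/(-13/(35 + sqrt(80)) + 1776) = -4862/(-13/(35 + 4*sqrt(5)) + 1776) = -4862/(1776 - 13/(35 + 4*sqrt(5)))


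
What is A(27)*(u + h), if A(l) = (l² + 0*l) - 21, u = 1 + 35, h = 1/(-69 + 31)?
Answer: 483918/19 ≈ 25469.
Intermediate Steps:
h = -1/38 (h = 1/(-38) = -1/38 ≈ -0.026316)
u = 36
A(l) = -21 + l² (A(l) = (l² + 0) - 21 = l² - 21 = -21 + l²)
A(27)*(u + h) = (-21 + 27²)*(36 - 1/38) = (-21 + 729)*(1367/38) = 708*(1367/38) = 483918/19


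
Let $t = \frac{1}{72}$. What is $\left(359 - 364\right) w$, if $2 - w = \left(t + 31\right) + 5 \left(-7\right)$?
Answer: $- \frac{2155}{72} \approx -29.931$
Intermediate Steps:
$t = \frac{1}{72} \approx 0.013889$
$w = \frac{431}{72}$ ($w = 2 - \left(\left(\frac{1}{72} + 31\right) + 5 \left(-7\right)\right) = 2 - \left(\frac{2233}{72} - 35\right) = 2 - - \frac{287}{72} = 2 + \frac{287}{72} = \frac{431}{72} \approx 5.9861$)
$\left(359 - 364\right) w = \left(359 - 364\right) \frac{431}{72} = \left(-5\right) \frac{431}{72} = - \frac{2155}{72}$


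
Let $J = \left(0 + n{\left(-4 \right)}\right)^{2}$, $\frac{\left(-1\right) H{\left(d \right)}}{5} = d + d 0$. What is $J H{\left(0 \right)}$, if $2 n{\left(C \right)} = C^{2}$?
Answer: $0$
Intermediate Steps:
$n{\left(C \right)} = \frac{C^{2}}{2}$
$H{\left(d \right)} = - 5 d$ ($H{\left(d \right)} = - 5 \left(d + d 0\right) = - 5 \left(d + 0\right) = - 5 d$)
$J = 64$ ($J = \left(0 + \frac{\left(-4\right)^{2}}{2}\right)^{2} = \left(0 + \frac{1}{2} \cdot 16\right)^{2} = \left(0 + 8\right)^{2} = 8^{2} = 64$)
$J H{\left(0 \right)} = 64 \left(\left(-5\right) 0\right) = 64 \cdot 0 = 0$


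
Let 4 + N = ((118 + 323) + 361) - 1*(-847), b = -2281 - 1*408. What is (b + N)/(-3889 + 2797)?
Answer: 87/91 ≈ 0.95604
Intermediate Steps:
b = -2689 (b = -2281 - 408 = -2689)
N = 1645 (N = -4 + (((118 + 323) + 361) - 1*(-847)) = -4 + ((441 + 361) + 847) = -4 + (802 + 847) = -4 + 1649 = 1645)
(b + N)/(-3889 + 2797) = (-2689 + 1645)/(-3889 + 2797) = -1044/(-1092) = -1044*(-1/1092) = 87/91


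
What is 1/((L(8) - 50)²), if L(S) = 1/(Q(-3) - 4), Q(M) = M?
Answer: 49/123201 ≈ 0.00039772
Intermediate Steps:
L(S) = -⅐ (L(S) = 1/(-3 - 4) = 1/(-7) = -⅐)
1/((L(8) - 50)²) = 1/((-⅐ - 50)²) = 1/((-351/7)²) = 1/(123201/49) = 49/123201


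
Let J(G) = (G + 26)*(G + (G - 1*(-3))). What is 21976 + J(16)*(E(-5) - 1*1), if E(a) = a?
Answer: 13156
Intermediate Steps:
J(G) = (3 + 2*G)*(26 + G) (J(G) = (26 + G)*(G + (G + 3)) = (26 + G)*(G + (3 + G)) = (26 + G)*(3 + 2*G) = (3 + 2*G)*(26 + G))
21976 + J(16)*(E(-5) - 1*1) = 21976 + (78 + 2*16**2 + 55*16)*(-5 - 1*1) = 21976 + (78 + 2*256 + 880)*(-5 - 1) = 21976 + (78 + 512 + 880)*(-6) = 21976 + 1470*(-6) = 21976 - 8820 = 13156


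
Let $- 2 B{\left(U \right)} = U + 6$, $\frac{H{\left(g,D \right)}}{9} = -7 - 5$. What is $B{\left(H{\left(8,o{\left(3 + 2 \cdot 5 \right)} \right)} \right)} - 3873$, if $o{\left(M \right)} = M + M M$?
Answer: $-3822$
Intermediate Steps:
$o{\left(M \right)} = M + M^{2}$
$H{\left(g,D \right)} = -108$ ($H{\left(g,D \right)} = 9 \left(-7 - 5\right) = 9 \left(-12\right) = -108$)
$B{\left(U \right)} = -3 - \frac{U}{2}$ ($B{\left(U \right)} = - \frac{U + 6}{2} = - \frac{6 + U}{2} = -3 - \frac{U}{2}$)
$B{\left(H{\left(8,o{\left(3 + 2 \cdot 5 \right)} \right)} \right)} - 3873 = \left(-3 - -54\right) - 3873 = \left(-3 + 54\right) - 3873 = 51 - 3873 = -3822$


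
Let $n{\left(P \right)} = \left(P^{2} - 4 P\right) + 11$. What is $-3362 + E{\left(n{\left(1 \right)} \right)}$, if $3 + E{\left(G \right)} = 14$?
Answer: $-3351$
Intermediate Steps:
$n{\left(P \right)} = 11 + P^{2} - 4 P$
$E{\left(G \right)} = 11$ ($E{\left(G \right)} = -3 + 14 = 11$)
$-3362 + E{\left(n{\left(1 \right)} \right)} = -3362 + 11 = -3351$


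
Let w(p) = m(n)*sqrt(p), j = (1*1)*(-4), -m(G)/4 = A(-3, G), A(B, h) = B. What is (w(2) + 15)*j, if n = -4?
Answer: -60 - 48*sqrt(2) ≈ -127.88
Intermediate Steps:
m(G) = 12 (m(G) = -4*(-3) = 12)
j = -4 (j = 1*(-4) = -4)
w(p) = 12*sqrt(p)
(w(2) + 15)*j = (12*sqrt(2) + 15)*(-4) = (15 + 12*sqrt(2))*(-4) = -60 - 48*sqrt(2)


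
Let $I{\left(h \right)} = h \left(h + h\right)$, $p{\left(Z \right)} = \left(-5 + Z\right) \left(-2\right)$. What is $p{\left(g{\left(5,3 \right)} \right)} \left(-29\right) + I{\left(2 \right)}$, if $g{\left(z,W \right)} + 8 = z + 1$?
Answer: $-398$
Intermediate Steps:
$g{\left(z,W \right)} = -7 + z$ ($g{\left(z,W \right)} = -8 + \left(z + 1\right) = -8 + \left(1 + z\right) = -7 + z$)
$p{\left(Z \right)} = 10 - 2 Z$
$I{\left(h \right)} = 2 h^{2}$ ($I{\left(h \right)} = h 2 h = 2 h^{2}$)
$p{\left(g{\left(5,3 \right)} \right)} \left(-29\right) + I{\left(2 \right)} = \left(10 - 2 \left(-7 + 5\right)\right) \left(-29\right) + 2 \cdot 2^{2} = \left(10 - -4\right) \left(-29\right) + 2 \cdot 4 = \left(10 + 4\right) \left(-29\right) + 8 = 14 \left(-29\right) + 8 = -406 + 8 = -398$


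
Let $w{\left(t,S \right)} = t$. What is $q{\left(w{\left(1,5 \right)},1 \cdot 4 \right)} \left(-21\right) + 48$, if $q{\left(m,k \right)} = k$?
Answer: $-36$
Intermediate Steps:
$q{\left(w{\left(1,5 \right)},1 \cdot 4 \right)} \left(-21\right) + 48 = 1 \cdot 4 \left(-21\right) + 48 = 4 \left(-21\right) + 48 = -84 + 48 = -36$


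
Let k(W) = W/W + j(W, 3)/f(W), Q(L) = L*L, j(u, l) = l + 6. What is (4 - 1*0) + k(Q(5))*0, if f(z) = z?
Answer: 4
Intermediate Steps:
j(u, l) = 6 + l
Q(L) = L²
k(W) = 1 + 9/W (k(W) = W/W + (6 + 3)/W = 1 + 9/W)
(4 - 1*0) + k(Q(5))*0 = (4 - 1*0) + ((9 + 5²)/(5²))*0 = (4 + 0) + ((9 + 25)/25)*0 = 4 + ((1/25)*34)*0 = 4 + (34/25)*0 = 4 + 0 = 4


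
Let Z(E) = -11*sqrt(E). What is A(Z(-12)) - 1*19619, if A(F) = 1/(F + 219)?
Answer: -323144476/16471 + 22*I*sqrt(3)/49413 ≈ -19619.0 + 0.00077116*I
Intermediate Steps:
A(F) = 1/(219 + F)
A(Z(-12)) - 1*19619 = 1/(219 - 22*I*sqrt(3)) - 1*19619 = 1/(219 - 22*I*sqrt(3)) - 19619 = -19619 + 1/(219 - 22*I*sqrt(3))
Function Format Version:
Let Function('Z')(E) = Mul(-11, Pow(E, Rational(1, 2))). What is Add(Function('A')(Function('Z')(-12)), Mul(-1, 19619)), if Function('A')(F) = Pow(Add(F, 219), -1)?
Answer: Add(Rational(-323144476, 16471), Mul(Rational(22, 49413), I, Pow(3, Rational(1, 2)))) ≈ Add(-19619., Mul(0.00077116, I))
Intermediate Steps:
Function('A')(F) = Pow(Add(219, F), -1)
Add(Function('A')(Function('Z')(-12)), Mul(-1, 19619)) = Add(Pow(Add(219, Mul(-11, Pow(-12, Rational(1, 2)))), -1), Mul(-1, 19619)) = Add(Pow(Add(219, Mul(-11, Mul(2, I, Pow(3, Rational(1, 2))))), -1), -19619) = Add(Pow(Add(219, Mul(-22, I, Pow(3, Rational(1, 2)))), -1), -19619) = Add(-19619, Pow(Add(219, Mul(-22, I, Pow(3, Rational(1, 2)))), -1))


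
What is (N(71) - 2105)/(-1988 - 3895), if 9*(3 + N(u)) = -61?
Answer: 19033/52947 ≈ 0.35947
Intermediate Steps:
N(u) = -88/9 (N(u) = -3 + (⅑)*(-61) = -3 - 61/9 = -88/9)
(N(71) - 2105)/(-1988 - 3895) = (-88/9 - 2105)/(-1988 - 3895) = -19033/9/(-5883) = -19033/9*(-1/5883) = 19033/52947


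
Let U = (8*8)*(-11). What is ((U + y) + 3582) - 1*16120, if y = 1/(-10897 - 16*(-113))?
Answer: -120356539/9089 ≈ -13242.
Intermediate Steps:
U = -704 (U = 64*(-11) = -704)
y = -1/9089 (y = 1/(-10897 + 1808) = 1/(-9089) = -1/9089 ≈ -0.00011002)
((U + y) + 3582) - 1*16120 = ((-704 - 1/9089) + 3582) - 1*16120 = (-6398657/9089 + 3582) - 16120 = 26158141/9089 - 16120 = -120356539/9089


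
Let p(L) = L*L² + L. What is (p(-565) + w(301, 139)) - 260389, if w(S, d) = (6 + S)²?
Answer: -180528830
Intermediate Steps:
p(L) = L + L³ (p(L) = L³ + L = L + L³)
(p(-565) + w(301, 139)) - 260389 = ((-565 + (-565)³) + (6 + 301)²) - 260389 = ((-565 - 180362125) + 307²) - 260389 = (-180362690 + 94249) - 260389 = -180268441 - 260389 = -180528830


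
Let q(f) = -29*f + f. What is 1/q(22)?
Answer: -1/616 ≈ -0.0016234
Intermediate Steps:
q(f) = -28*f
1/q(22) = 1/(-28*22) = 1/(-616) = -1/616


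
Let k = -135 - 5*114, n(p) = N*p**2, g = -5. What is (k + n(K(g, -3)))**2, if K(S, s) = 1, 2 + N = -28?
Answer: 540225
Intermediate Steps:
N = -30 (N = -2 - 28 = -30)
n(p) = -30*p**2
k = -705 (k = -135 - 570 = -705)
(k + n(K(g, -3)))**2 = (-705 - 30*1**2)**2 = (-705 - 30*1)**2 = (-705 - 30)**2 = (-735)**2 = 540225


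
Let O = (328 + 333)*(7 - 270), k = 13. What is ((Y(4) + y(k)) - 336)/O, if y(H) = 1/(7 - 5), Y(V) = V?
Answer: 663/347686 ≈ 0.0019069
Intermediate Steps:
y(H) = 1/2
O = -173843 (O = 661*(-263) = -173843)
((Y(4) + y(k)) - 336)/O = ((4 + 1/2) - 336)/(-173843) = (9/2 - 336)*(-1/173843) = -663/2*(-1/173843) = 663/347686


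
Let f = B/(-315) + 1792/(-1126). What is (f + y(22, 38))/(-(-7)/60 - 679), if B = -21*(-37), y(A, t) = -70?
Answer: 2501684/22932679 ≈ 0.10909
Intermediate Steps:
B = 777
f = -34271/8445 (f = 777/(-315) + 1792/(-1126) = 777*(-1/315) + 1792*(-1/1126) = -37/15 - 896/563 = -34271/8445 ≈ -4.0581)
(f + y(22, 38))/(-(-7)/60 - 679) = (-34271/8445 - 70)/(-(-7)/60 - 679) = -625421/(8445*(-(-7)/60 - 679)) = -625421/(8445*(-7*(-1/60) - 679)) = -625421/(8445*(7/60 - 679)) = -625421/(8445*(-40733/60)) = -625421/8445*(-60/40733) = 2501684/22932679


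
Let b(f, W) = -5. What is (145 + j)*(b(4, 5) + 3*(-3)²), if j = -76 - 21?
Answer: 1056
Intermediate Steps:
j = -97
(145 + j)*(b(4, 5) + 3*(-3)²) = (145 - 97)*(-5 + 3*(-3)²) = 48*(-5 + 3*9) = 48*(-5 + 27) = 48*22 = 1056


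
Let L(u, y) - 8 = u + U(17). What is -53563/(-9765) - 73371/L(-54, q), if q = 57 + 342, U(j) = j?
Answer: 718021142/283185 ≈ 2535.5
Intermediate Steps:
q = 399
L(u, y) = 25 + u (L(u, y) = 8 + (u + 17) = 8 + (17 + u) = 25 + u)
-53563/(-9765) - 73371/L(-54, q) = -53563/(-9765) - 73371/(25 - 54) = -53563*(-1/9765) - 73371/(-29) = 53563/9765 - 73371*(-1/29) = 53563/9765 + 73371/29 = 718021142/283185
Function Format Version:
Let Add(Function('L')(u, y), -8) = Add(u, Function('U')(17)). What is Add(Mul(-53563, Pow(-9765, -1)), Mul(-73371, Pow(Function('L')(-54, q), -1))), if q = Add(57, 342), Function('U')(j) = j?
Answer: Rational(718021142, 283185) ≈ 2535.5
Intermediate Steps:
q = 399
Function('L')(u, y) = Add(25, u) (Function('L')(u, y) = Add(8, Add(u, 17)) = Add(8, Add(17, u)) = Add(25, u))
Add(Mul(-53563, Pow(-9765, -1)), Mul(-73371, Pow(Function('L')(-54, q), -1))) = Add(Mul(-53563, Pow(-9765, -1)), Mul(-73371, Pow(Add(25, -54), -1))) = Add(Mul(-53563, Rational(-1, 9765)), Mul(-73371, Pow(-29, -1))) = Add(Rational(53563, 9765), Mul(-73371, Rational(-1, 29))) = Add(Rational(53563, 9765), Rational(73371, 29)) = Rational(718021142, 283185)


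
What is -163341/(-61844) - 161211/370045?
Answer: 50473587261/22885062980 ≈ 2.2055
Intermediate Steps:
-163341/(-61844) - 161211/370045 = -163341*(-1/61844) - 161211*1/370045 = 163341/61844 - 161211/370045 = 50473587261/22885062980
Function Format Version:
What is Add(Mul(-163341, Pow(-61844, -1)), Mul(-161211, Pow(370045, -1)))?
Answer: Rational(50473587261, 22885062980) ≈ 2.2055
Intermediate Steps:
Add(Mul(-163341, Pow(-61844, -1)), Mul(-161211, Pow(370045, -1))) = Add(Mul(-163341, Rational(-1, 61844)), Mul(-161211, Rational(1, 370045))) = Add(Rational(163341, 61844), Rational(-161211, 370045)) = Rational(50473587261, 22885062980)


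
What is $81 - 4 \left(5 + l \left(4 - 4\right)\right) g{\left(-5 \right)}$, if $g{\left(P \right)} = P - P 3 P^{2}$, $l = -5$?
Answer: $-599400$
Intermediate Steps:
$g{\left(P \right)} = P - 3 P^{3}$ ($g{\left(P \right)} = P - 3 P P^{2} = P - 3 P^{3}$)
$81 - 4 \left(5 + l \left(4 - 4\right)\right) g{\left(-5 \right)} = 81 - 4 \left(5 - 5 \left(4 - 4\right)\right) \left(-5 - 3 \left(-5\right)^{3}\right) = 81 - 4 \left(5 - 0\right) \left(-5 - -375\right) = 81 - 4 \left(5 + 0\right) \left(-5 + 375\right) = 81 \left(-4\right) 5 \cdot 370 = 81 \left(\left(-20\right) 370\right) = 81 \left(-7400\right) = -599400$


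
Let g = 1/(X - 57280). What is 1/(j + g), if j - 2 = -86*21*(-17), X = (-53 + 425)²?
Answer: 81104/2490217217 ≈ 3.2569e-5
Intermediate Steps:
X = 138384 (X = 372² = 138384)
g = 1/81104 (g = 1/(138384 - 57280) = 1/81104 ≈ 1.2330e-5)
j = 30704 (j = 2 - 86*21*(-17) = 2 - 1806*(-17) = 2 + 30702 = 30704)
1/(j + g) = 1/(30704 + 1/81104) = 1/(2490217217/81104) = 81104/2490217217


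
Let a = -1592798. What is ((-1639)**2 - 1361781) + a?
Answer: -268258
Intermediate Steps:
((-1639)**2 - 1361781) + a = ((-1639)**2 - 1361781) - 1592798 = (2686321 - 1361781) - 1592798 = 1324540 - 1592798 = -268258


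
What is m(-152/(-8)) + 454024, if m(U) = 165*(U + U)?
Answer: 460294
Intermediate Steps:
m(U) = 330*U (m(U) = 165*(2*U) = 330*U)
m(-152/(-8)) + 454024 = 330*(-152/(-8)) + 454024 = 330*(-152*(-1/8)) + 454024 = 330*19 + 454024 = 6270 + 454024 = 460294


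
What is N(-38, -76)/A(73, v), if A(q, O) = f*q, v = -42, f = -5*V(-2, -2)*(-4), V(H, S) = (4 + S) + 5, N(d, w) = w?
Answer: -19/2555 ≈ -0.0074364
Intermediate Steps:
V(H, S) = 9 + S
f = 140 (f = -5*(9 - 2)*(-4) = -5*7*(-4) = -35*(-4) = 140)
A(q, O) = 140*q
N(-38, -76)/A(73, v) = -76/(140*73) = -76/10220 = -76*1/10220 = -19/2555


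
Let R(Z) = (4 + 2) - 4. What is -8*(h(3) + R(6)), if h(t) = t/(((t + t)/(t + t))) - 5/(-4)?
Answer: -50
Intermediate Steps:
R(Z) = 2 (R(Z) = 6 - 4 = 2)
h(t) = 5/4 + t (h(t) = t/(((2*t)/((2*t)))) - 5*(-1/4) = t/(((2*t)*(1/(2*t)))) + 5/4 = t/1 + 5/4 = t*1 + 5/4 = t + 5/4 = 5/4 + t)
-8*(h(3) + R(6)) = -8*((5/4 + 3) + 2) = -8*(17/4 + 2) = -8*25/4 = -50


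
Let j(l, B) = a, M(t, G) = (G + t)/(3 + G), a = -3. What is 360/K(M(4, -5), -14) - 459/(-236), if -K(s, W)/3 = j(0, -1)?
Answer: 9899/236 ≈ 41.945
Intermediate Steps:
M(t, G) = (G + t)/(3 + G)
j(l, B) = -3
K(s, W) = 9 (K(s, W) = -3*(-3) = 9)
360/K(M(4, -5), -14) - 459/(-236) = 360/9 - 459/(-236) = 360*(1/9) - 459*(-1/236) = 40 + 459/236 = 9899/236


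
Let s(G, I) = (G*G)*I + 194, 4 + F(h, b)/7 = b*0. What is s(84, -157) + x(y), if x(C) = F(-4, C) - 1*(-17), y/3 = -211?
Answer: -1107609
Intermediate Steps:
y = -633 (y = 3*(-211) = -633)
F(h, b) = -28 (F(h, b) = -28 + 7*(b*0) = -28 + 7*0 = -28 + 0 = -28)
s(G, I) = 194 + I*G² (s(G, I) = G²*I + 194 = I*G² + 194 = 194 + I*G²)
x(C) = -11 (x(C) = -28 - 1*(-17) = -28 + 17 = -11)
s(84, -157) + x(y) = (194 - 157*84²) - 11 = (194 - 157*7056) - 11 = (194 - 1107792) - 11 = -1107598 - 11 = -1107609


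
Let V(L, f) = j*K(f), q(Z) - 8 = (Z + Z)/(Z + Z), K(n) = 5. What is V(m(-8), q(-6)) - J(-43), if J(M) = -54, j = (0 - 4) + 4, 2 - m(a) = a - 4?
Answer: 54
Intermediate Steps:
m(a) = 6 - a (m(a) = 2 - (a - 4) = 2 - (-4 + a) = 2 + (4 - a) = 6 - a)
j = 0 (j = -4 + 4 = 0)
q(Z) = 9 (q(Z) = 8 + (Z + Z)/(Z + Z) = 8 + (2*Z)/((2*Z)) = 8 + (2*Z)*(1/(2*Z)) = 8 + 1 = 9)
V(L, f) = 0 (V(L, f) = 0*5 = 0)
V(m(-8), q(-6)) - J(-43) = 0 - 1*(-54) = 0 + 54 = 54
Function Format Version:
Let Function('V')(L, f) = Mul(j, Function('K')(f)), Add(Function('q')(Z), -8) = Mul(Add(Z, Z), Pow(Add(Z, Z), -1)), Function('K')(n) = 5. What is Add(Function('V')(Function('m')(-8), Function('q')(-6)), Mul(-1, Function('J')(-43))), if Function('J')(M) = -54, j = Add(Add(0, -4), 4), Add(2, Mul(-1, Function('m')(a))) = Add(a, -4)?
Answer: 54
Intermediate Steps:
Function('m')(a) = Add(6, Mul(-1, a)) (Function('m')(a) = Add(2, Mul(-1, Add(a, -4))) = Add(2, Mul(-1, Add(-4, a))) = Add(2, Add(4, Mul(-1, a))) = Add(6, Mul(-1, a)))
j = 0 (j = Add(-4, 4) = 0)
Function('q')(Z) = 9 (Function('q')(Z) = Add(8, Mul(Add(Z, Z), Pow(Add(Z, Z), -1))) = Add(8, Mul(Mul(2, Z), Pow(Mul(2, Z), -1))) = Add(8, Mul(Mul(2, Z), Mul(Rational(1, 2), Pow(Z, -1)))) = Add(8, 1) = 9)
Function('V')(L, f) = 0 (Function('V')(L, f) = Mul(0, 5) = 0)
Add(Function('V')(Function('m')(-8), Function('q')(-6)), Mul(-1, Function('J')(-43))) = Add(0, Mul(-1, -54)) = Add(0, 54) = 54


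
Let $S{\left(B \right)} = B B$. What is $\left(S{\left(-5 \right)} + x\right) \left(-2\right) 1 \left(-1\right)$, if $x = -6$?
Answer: $38$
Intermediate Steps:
$S{\left(B \right)} = B^{2}$
$\left(S{\left(-5 \right)} + x\right) \left(-2\right) 1 \left(-1\right) = \left(\left(-5\right)^{2} - 6\right) \left(-2\right) 1 \left(-1\right) = \left(25 - 6\right) \left(\left(-2\right) \left(-1\right)\right) = 19 \cdot 2 = 38$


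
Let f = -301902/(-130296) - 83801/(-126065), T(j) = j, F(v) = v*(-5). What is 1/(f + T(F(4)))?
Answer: -2737627540/46589515679 ≈ -0.058761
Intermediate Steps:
F(v) = -5*v
f = 8163035121/2737627540 (f = -301902*(-1/130296) - 83801*(-1/126065) = 50317/21716 + 83801/126065 = 8163035121/2737627540 ≈ 2.9818)
1/(f + T(F(4))) = 1/(8163035121/2737627540 - 5*4) = 1/(8163035121/2737627540 - 20) = 1/(-46589515679/2737627540) = -2737627540/46589515679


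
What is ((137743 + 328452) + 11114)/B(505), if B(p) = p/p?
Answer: 477309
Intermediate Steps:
B(p) = 1
((137743 + 328452) + 11114)/B(505) = ((137743 + 328452) + 11114)/1 = (466195 + 11114)*1 = 477309*1 = 477309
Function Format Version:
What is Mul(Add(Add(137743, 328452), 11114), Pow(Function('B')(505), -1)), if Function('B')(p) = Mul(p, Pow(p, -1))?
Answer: 477309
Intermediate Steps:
Function('B')(p) = 1
Mul(Add(Add(137743, 328452), 11114), Pow(Function('B')(505), -1)) = Mul(Add(Add(137743, 328452), 11114), Pow(1, -1)) = Mul(Add(466195, 11114), 1) = Mul(477309, 1) = 477309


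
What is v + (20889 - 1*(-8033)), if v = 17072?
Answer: 45994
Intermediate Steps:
v + (20889 - 1*(-8033)) = 17072 + (20889 - 1*(-8033)) = 17072 + (20889 + 8033) = 17072 + 28922 = 45994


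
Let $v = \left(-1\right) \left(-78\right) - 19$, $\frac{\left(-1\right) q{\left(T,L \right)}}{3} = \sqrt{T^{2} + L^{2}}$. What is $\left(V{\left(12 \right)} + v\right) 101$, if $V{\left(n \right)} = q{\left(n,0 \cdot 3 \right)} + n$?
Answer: $3535$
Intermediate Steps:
$q{\left(T,L \right)} = - 3 \sqrt{L^{2} + T^{2}}$ ($q{\left(T,L \right)} = - 3 \sqrt{T^{2} + L^{2}} = - 3 \sqrt{L^{2} + T^{2}}$)
$v = 59$ ($v = 78 - 19 = 59$)
$V{\left(n \right)} = n - 3 \sqrt{n^{2}}$ ($V{\left(n \right)} = - 3 \sqrt{\left(0 \cdot 3\right)^{2} + n^{2}} + n = - 3 \sqrt{0^{2} + n^{2}} + n = - 3 \sqrt{0 + n^{2}} + n = - 3 \sqrt{n^{2}} + n = n - 3 \sqrt{n^{2}}$)
$\left(V{\left(12 \right)} + v\right) 101 = \left(\left(12 - 3 \sqrt{12^{2}}\right) + 59\right) 101 = \left(\left(12 - 3 \sqrt{144}\right) + 59\right) 101 = \left(\left(12 - 36\right) + 59\right) 101 = \left(-24 + 59\right) 101 = 35 \cdot 101 = 3535$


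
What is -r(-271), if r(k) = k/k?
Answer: -1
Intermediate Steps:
r(k) = 1
-r(-271) = -1*1 = -1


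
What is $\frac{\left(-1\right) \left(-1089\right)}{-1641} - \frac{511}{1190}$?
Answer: $- \frac{101641}{92990} \approx -1.093$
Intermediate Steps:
$\frac{\left(-1\right) \left(-1089\right)}{-1641} - \frac{511}{1190} = 1089 \left(- \frac{1}{1641}\right) - \frac{73}{170} = - \frac{363}{547} - \frac{73}{170} = - \frac{101641}{92990}$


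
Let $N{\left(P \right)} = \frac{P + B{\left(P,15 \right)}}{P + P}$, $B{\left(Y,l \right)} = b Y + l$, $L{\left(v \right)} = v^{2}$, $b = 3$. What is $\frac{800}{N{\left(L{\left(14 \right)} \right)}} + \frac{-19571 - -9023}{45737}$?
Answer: $\frac{14334695348}{36543863} \approx 392.26$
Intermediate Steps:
$B{\left(Y,l \right)} = l + 3 Y$ ($B{\left(Y,l \right)} = 3 Y + l = l + 3 Y$)
$N{\left(P \right)} = \frac{15 + 4 P}{2 P}$ ($N{\left(P \right)} = \frac{P + \left(15 + 3 P\right)}{P + P} = \frac{15 + 4 P}{2 P}$)
$\frac{800}{N{\left(L{\left(14 \right)} \right)}} + \frac{-19571 - -9023}{45737} = \frac{800}{2 + \frac{15}{2 \cdot 14^{2}}} + \frac{-19571 - -9023}{45737} = \frac{800}{2 + \frac{15}{2 \cdot 196}} + \left(-19571 + 9023\right) \frac{1}{45737} = \frac{800}{2 + \frac{15}{2} \cdot \frac{1}{196}} - \frac{10548}{45737} = \frac{800}{2 + \frac{15}{392}} - \frac{10548}{45737} = \frac{800}{\frac{799}{392}} - \frac{10548}{45737} = 800 \cdot \frac{392}{799} - \frac{10548}{45737} = \frac{313600}{799} - \frac{10548}{45737} = \frac{14334695348}{36543863}$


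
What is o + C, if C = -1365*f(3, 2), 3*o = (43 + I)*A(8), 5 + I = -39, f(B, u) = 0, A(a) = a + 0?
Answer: -8/3 ≈ -2.6667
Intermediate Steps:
A(a) = a
I = -44 (I = -5 - 39 = -44)
o = -8/3 (o = ((43 - 44)*8)/3 = (-1*8)/3 = (⅓)*(-8) = -8/3 ≈ -2.6667)
C = 0 (C = -1365*0 = 0)
o + C = -8/3 + 0 = -8/3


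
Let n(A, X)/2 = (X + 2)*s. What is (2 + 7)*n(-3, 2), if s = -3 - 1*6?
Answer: -648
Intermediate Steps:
s = -9 (s = -3 - 6 = -9)
n(A, X) = -36 - 18*X (n(A, X) = 2*((X + 2)*(-9)) = 2*((2 + X)*(-9)) = 2*(-18 - 9*X) = -36 - 18*X)
(2 + 7)*n(-3, 2) = (2 + 7)*(-36 - 18*2) = 9*(-36 - 36) = 9*(-72) = -648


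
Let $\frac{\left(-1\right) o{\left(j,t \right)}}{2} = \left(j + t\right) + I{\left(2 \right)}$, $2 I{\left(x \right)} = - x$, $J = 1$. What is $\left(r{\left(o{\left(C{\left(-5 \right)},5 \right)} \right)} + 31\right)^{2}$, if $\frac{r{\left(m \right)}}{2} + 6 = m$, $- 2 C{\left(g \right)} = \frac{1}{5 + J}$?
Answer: $\frac{100}{9} \approx 11.111$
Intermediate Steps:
$I{\left(x \right)} = - \frac{x}{2}$ ($I{\left(x \right)} = \frac{\left(-1\right) x}{2} = - \frac{x}{2}$)
$C{\left(g \right)} = - \frac{1}{12}$ ($C{\left(g \right)} = - \frac{1}{2 \left(5 + 1\right)} = - \frac{1}{2 \cdot 6} = \left(- \frac{1}{2}\right) \frac{1}{6} = - \frac{1}{12}$)
$o{\left(j,t \right)} = 2 - 2 j - 2 t$ ($o{\left(j,t \right)} = - 2 \left(\left(j + t\right) - 1\right) = - 2 \left(-1 + j + t\right) = 2 - 2 j - 2 t$)
$r{\left(m \right)} = -12 + 2 m$
$\left(r{\left(o{\left(C{\left(-5 \right)},5 \right)} \right)} + 31\right)^{2} = \left(\left(-12 + 2 \left(2 - - \frac{1}{6} - 10\right)\right) + 31\right)^{2} = \left(\left(-12 + 2 \left(2 + \frac{1}{6} - 10\right)\right) + 31\right)^{2} = \left(\left(-12 + 2 \left(- \frac{47}{6}\right)\right) + 31\right)^{2} = \left(\left(-12 - \frac{47}{3}\right) + 31\right)^{2} = \left(- \frac{83}{3} + 31\right)^{2} = \left(\frac{10}{3}\right)^{2} = \frac{100}{9}$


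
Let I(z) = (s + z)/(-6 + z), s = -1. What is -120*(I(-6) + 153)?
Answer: -18430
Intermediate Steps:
I(z) = (-1 + z)/(-6 + z)
-120*(I(-6) + 153) = -120*((-1 - 6)/(-6 - 6) + 153) = -120*(-7/(-12) + 153) = -120*(-1/12*(-7) + 153) = -120*(7/12 + 153) = -120*1843/12 = -18430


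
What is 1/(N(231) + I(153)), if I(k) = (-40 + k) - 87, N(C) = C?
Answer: 1/257 ≈ 0.0038911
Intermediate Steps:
I(k) = -127 + k
1/(N(231) + I(153)) = 1/(231 + (-127 + 153)) = 1/(231 + 26) = 1/257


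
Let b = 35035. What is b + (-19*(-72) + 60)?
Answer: 36463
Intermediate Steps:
b + (-19*(-72) + 60) = 35035 + (-19*(-72) + 60) = 35035 + (1368 + 60) = 35035 + 1428 = 36463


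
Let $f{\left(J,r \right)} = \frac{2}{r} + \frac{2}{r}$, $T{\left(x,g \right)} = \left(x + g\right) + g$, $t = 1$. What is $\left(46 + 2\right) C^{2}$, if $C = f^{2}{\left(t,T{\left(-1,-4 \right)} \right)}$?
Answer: $\frac{4096}{2187} \approx 1.8729$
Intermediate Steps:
$T{\left(x,g \right)} = x + 2 g$ ($T{\left(x,g \right)} = \left(g + x\right) + g = x + 2 g$)
$f{\left(J,r \right)} = \frac{4}{r}$
$C = \frac{16}{81}$ ($C = \left(\frac{4}{-1 + 2 \left(-4\right)}\right)^{2} = \left(\frac{4}{-1 - 8}\right)^{2} = \left(\frac{4}{-9}\right)^{2} = \left(4 \left(- \frac{1}{9}\right)\right)^{2} = \left(- \frac{4}{9}\right)^{2} = \frac{16}{81} \approx 0.19753$)
$\left(46 + 2\right) C^{2} = \left(46 + 2\right) \left(\frac{16}{81}\right)^{2} = 48 \cdot \frac{256}{6561} = \frac{4096}{2187}$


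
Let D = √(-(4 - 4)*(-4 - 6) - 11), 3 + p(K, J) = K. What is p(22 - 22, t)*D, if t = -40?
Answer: -3*I*√11 ≈ -9.9499*I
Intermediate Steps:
p(K, J) = -3 + K
D = I*√11 (D = √(-0*(-10) - 11) = √(-1*0 - 11) = √(0 - 11) = √(-11) = I*√11 ≈ 3.3166*I)
p(22 - 22, t)*D = (-3 + (22 - 22))*(I*√11) = (-3 + 0)*(I*√11) = -3*I*√11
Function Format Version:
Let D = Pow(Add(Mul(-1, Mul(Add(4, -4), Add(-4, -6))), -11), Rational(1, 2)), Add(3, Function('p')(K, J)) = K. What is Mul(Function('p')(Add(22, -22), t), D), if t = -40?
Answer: Mul(-3, I, Pow(11, Rational(1, 2))) ≈ Mul(-9.9499, I)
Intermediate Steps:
Function('p')(K, J) = Add(-3, K)
D = Mul(I, Pow(11, Rational(1, 2))) (D = Pow(Add(Mul(-1, Mul(0, -10)), -11), Rational(1, 2)) = Pow(Add(Mul(-1, 0), -11), Rational(1, 2)) = Pow(Add(0, -11), Rational(1, 2)) = Pow(-11, Rational(1, 2)) = Mul(I, Pow(11, Rational(1, 2))) ≈ Mul(3.3166, I))
Mul(Function('p')(Add(22, -22), t), D) = Mul(Add(-3, Add(22, -22)), Mul(I, Pow(11, Rational(1, 2)))) = Mul(Add(-3, 0), Mul(I, Pow(11, Rational(1, 2)))) = Mul(-3, Mul(I, Pow(11, Rational(1, 2)))) = Mul(-3, I, Pow(11, Rational(1, 2)))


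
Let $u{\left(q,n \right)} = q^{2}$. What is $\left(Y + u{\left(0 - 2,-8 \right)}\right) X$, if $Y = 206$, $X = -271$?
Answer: $-56910$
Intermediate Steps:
$\left(Y + u{\left(0 - 2,-8 \right)}\right) X = \left(206 + \left(0 - 2\right)^{2}\right) \left(-271\right) = \left(206 + \left(-2\right)^{2}\right) \left(-271\right) = \left(206 + 4\right) \left(-271\right) = 210 \left(-271\right) = -56910$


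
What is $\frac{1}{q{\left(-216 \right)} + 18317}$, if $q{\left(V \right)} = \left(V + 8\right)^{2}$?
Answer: $\frac{1}{61581} \approx 1.6239 \cdot 10^{-5}$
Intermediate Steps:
$q{\left(V \right)} = \left(8 + V\right)^{2}$
$\frac{1}{q{\left(-216 \right)} + 18317} = \frac{1}{\left(8 - 216\right)^{2} + 18317} = \frac{1}{\left(-208\right)^{2} + 18317} = \frac{1}{43264 + 18317} = \frac{1}{61581}$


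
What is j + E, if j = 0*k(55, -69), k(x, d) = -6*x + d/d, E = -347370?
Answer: -347370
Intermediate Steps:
k(x, d) = 1 - 6*x (k(x, d) = -6*x + 1 = 1 - 6*x)
j = 0 (j = 0*(1 - 6*55) = 0*(1 - 330) = 0*(-329) = 0)
j + E = 0 - 347370 = -347370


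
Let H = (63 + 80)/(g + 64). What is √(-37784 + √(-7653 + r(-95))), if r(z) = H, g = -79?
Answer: √(-8501400 + 15*I*√1724070)/15 ≈ 0.22517 + 194.38*I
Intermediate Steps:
H = -143/15 (H = (63 + 80)/(-79 + 64) = 143/(-15) = 143*(-1/15) = -143/15 ≈ -9.5333)
r(z) = -143/15
√(-37784 + √(-7653 + r(-95))) = √(-37784 + √(-7653 - 143/15)) = √(-37784 + √(-114938/15)) = √(-37784 + I*√1724070/15)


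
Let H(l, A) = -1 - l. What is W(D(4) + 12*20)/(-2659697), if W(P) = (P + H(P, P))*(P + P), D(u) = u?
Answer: 488/2659697 ≈ 0.00018348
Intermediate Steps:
W(P) = -2*P (W(P) = (P + (-1 - P))*(P + P) = -2*P)
W(D(4) + 12*20)/(-2659697) = -2*(4 + 12*20)/(-2659697) = -2*(4 + 240)*(-1/2659697) = -2*244*(-1/2659697) = -488*(-1/2659697) = 488/2659697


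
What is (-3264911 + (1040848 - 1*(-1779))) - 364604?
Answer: -2586888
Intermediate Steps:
(-3264911 + (1040848 - 1*(-1779))) - 364604 = (-3264911 + (1040848 + 1779)) - 364604 = (-3264911 + 1042627) - 364604 = -2222284 - 364604 = -2586888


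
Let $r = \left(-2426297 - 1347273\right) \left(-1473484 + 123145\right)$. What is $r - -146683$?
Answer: $5095598886913$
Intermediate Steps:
$r = 5095598740230$ ($r = \left(-3773570\right) \left(-1350339\right) = 5095598740230$)
$r - -146683 = 5095598740230 - -146683 = 5095598740230 + \left(-2312721 + 2459404\right) = 5095598740230 + 146683 = 5095598886913$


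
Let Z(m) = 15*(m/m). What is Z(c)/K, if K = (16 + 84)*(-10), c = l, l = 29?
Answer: -3/200 ≈ -0.015000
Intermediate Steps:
c = 29
K = -1000 (K = 100*(-10) = -1000)
Z(m) = 15 (Z(m) = 15*1 = 15)
Z(c)/K = 15/(-1000) = 15*(-1/1000) = -3/200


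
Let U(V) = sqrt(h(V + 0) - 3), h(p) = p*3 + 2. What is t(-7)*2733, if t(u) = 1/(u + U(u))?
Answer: -19131/71 - 2733*I*sqrt(22)/71 ≈ -269.45 - 180.55*I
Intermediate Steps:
h(p) = 2 + 3*p (h(p) = 3*p + 2 = 2 + 3*p)
U(V) = sqrt(-1 + 3*V) (U(V) = sqrt((2 + 3*(V + 0)) - 3) = sqrt((2 + 3*V) - 3) = sqrt(-1 + 3*V))
t(u) = 1/(u + sqrt(-1 + 3*u))
t(-7)*2733 = 2733/(-7 + sqrt(-1 + 3*(-7))) = 2733/(-7 + sqrt(-1 - 21)) = 2733/(-7 + sqrt(-22)) = 2733/(-7 + I*sqrt(22))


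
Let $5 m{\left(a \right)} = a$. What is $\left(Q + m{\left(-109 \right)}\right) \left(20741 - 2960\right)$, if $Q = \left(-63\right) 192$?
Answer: $- \frac{1077333009}{5} \approx -2.1547 \cdot 10^{8}$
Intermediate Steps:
$m{\left(a \right)} = \frac{a}{5}$
$Q = -12096$
$\left(Q + m{\left(-109 \right)}\right) \left(20741 - 2960\right) = \left(-12096 + \frac{1}{5} \left(-109\right)\right) \left(20741 - 2960\right) = \left(-12096 - \frac{109}{5}\right) 17781 = \left(- \frac{60589}{5}\right) 17781 = - \frac{1077333009}{5}$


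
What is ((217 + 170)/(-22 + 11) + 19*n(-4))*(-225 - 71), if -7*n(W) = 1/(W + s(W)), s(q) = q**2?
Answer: 2421058/231 ≈ 10481.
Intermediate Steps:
n(W) = -1/(7*(W + W**2))
((217 + 170)/(-22 + 11) + 19*n(-4))*(-225 - 71) = ((217 + 170)/(-22 + 11) + 19*(-1/7/(-4*(1 - 4))))*(-225 - 71) = (387/(-11) + 19*(-1/7*(-1/4)/(-3)))*(-296) = (387*(-1/11) + 19*(-1/7*(-1/4)*(-1/3)))*(-296) = (-387/11 + 19*(-1/84))*(-296) = (-387/11 - 19/84)*(-296) = -32717/924*(-296) = 2421058/231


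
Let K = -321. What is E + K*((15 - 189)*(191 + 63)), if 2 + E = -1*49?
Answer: 14186865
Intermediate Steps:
E = -51 (E = -2 - 1*49 = -2 - 49 = -51)
E + K*((15 - 189)*(191 + 63)) = -51 - 321*(15 - 189)*(191 + 63) = -51 - (-55854)*254 = -51 - 321*(-44196) = -51 + 14186916 = 14186865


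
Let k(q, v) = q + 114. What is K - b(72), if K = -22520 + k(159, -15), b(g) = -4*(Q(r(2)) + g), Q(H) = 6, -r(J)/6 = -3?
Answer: -21935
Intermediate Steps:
r(J) = 18 (r(J) = -6*(-3) = 18)
k(q, v) = 114 + q
b(g) = -24 - 4*g (b(g) = -4*(6 + g) = -24 - 4*g)
K = -22247 (K = -22520 + (114 + 159) = -22520 + 273 = -22247)
K - b(72) = -22247 - (-24 - 4*72) = -22247 - (-24 - 288) = -22247 - 1*(-312) = -22247 + 312 = -21935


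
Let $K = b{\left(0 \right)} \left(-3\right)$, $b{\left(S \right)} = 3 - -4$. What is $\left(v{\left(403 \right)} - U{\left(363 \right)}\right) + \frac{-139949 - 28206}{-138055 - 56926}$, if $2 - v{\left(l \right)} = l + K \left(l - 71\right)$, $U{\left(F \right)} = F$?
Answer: $\frac{1210610203}{194981} \approx 6208.9$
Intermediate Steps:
$b{\left(S \right)} = 7$ ($b{\left(S \right)} = 3 + 4 = 7$)
$K = -21$ ($K = 7 \left(-3\right) = -21$)
$v{\left(l \right)} = -1489 + 20 l$ ($v{\left(l \right)} = 2 - \left(l - 21 \left(l - 71\right)\right) = 2 - \left(l - 21 \left(-71 + l\right)\right) = 2 - \left(l - \left(-1491 + 21 l\right)\right) = 2 - \left(1491 - 20 l\right) = 2 + \left(-1491 + 20 l\right) = -1489 + 20 l$)
$\left(v{\left(403 \right)} - U{\left(363 \right)}\right) + \frac{-139949 - 28206}{-138055 - 56926} = \left(\left(-1489 + 20 \cdot 403\right) - 363\right) + \frac{-139949 - 28206}{-138055 - 56926} = \left(\left(-1489 + 8060\right) - 363\right) - \frac{168155}{-194981} = \left(6571 - 363\right) - - \frac{168155}{194981} = 6208 + \frac{168155}{194981} = \frac{1210610203}{194981}$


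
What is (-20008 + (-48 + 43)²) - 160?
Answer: -20143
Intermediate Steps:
(-20008 + (-48 + 43)²) - 160 = (-20008 + (-5)²) - 160 = (-20008 + 25) - 160 = -19983 - 160 = -20143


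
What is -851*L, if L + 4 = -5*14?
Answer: 62974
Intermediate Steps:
L = -74 (L = -4 - 5*14 = -4 - 70 = -74)
-851*L = -851*(-74) = 62974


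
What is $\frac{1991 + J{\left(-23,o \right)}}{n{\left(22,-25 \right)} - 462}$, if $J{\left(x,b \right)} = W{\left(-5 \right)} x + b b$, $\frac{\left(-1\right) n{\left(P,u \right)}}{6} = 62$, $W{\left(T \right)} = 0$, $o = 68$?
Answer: $- \frac{2205}{278} \approx -7.9317$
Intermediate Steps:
$n{\left(P,u \right)} = -372$ ($n{\left(P,u \right)} = \left(-6\right) 62 = -372$)
$J{\left(x,b \right)} = b^{2}$ ($J{\left(x,b \right)} = 0 x + b b = 0 + b^{2} = b^{2}$)
$\frac{1991 + J{\left(-23,o \right)}}{n{\left(22,-25 \right)} - 462} = \frac{1991 + 68^{2}}{-372 - 462} = \frac{1991 + 4624}{-834} = 6615 \left(- \frac{1}{834}\right) = - \frac{2205}{278}$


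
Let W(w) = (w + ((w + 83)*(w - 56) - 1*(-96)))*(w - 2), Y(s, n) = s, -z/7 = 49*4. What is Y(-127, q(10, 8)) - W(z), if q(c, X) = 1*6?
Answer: 2527357457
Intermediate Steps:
q(c, X) = 6
z = -1372 (z = -343*4 = -7*196 = -1372)
W(w) = (-2 + w)*(96 + w + (-56 + w)*(83 + w)) (W(w) = (w + ((83 + w)*(-56 + w) + 96))*(-2 + w) = (w + ((-56 + w)*(83 + w) + 96))*(-2 + w) = (w + (96 + (-56 + w)*(83 + w)))*(-2 + w) = (96 + w + (-56 + w)*(83 + w))*(-2 + w) = (-2 + w)*(96 + w + (-56 + w)*(83 + w)))
Y(-127, q(10, 8)) - W(z) = -127 - (9104 + (-1372)³ - 4608*(-1372) + 26*(-1372)²) = -127 - (9104 - 2582630848 + 6322176 + 26*1882384) = -127 - (9104 - 2582630848 + 6322176 + 48941984) = -127 - 1*(-2527357584) = -127 + 2527357584 = 2527357457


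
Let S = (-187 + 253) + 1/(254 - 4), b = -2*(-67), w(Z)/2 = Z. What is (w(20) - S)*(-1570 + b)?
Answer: 4667718/125 ≈ 37342.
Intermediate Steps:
w(Z) = 2*Z
b = 134
S = 16501/250 (S = 66 + 1/250 = 16501/250 ≈ 66.004)
(w(20) - S)*(-1570 + b) = (2*20 - 1*16501/250)*(-1570 + 134) = (40 - 16501/250)*(-1436) = -6501/250*(-1436) = 4667718/125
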